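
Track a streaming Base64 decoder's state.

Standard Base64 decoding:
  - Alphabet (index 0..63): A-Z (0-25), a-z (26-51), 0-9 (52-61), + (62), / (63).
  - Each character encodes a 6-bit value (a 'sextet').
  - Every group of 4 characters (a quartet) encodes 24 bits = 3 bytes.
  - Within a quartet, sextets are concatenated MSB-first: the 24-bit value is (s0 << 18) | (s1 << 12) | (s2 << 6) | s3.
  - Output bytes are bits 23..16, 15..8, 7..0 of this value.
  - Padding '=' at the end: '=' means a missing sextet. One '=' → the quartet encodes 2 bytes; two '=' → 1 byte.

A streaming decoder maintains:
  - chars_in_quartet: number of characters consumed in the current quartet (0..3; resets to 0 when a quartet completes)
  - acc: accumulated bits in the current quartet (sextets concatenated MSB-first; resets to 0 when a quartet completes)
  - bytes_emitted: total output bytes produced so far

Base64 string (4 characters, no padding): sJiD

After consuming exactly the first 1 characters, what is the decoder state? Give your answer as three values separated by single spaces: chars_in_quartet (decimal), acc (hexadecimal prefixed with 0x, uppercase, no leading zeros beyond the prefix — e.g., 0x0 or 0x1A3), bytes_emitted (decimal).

Answer: 1 0x2C 0

Derivation:
After char 0 ('s'=44): chars_in_quartet=1 acc=0x2C bytes_emitted=0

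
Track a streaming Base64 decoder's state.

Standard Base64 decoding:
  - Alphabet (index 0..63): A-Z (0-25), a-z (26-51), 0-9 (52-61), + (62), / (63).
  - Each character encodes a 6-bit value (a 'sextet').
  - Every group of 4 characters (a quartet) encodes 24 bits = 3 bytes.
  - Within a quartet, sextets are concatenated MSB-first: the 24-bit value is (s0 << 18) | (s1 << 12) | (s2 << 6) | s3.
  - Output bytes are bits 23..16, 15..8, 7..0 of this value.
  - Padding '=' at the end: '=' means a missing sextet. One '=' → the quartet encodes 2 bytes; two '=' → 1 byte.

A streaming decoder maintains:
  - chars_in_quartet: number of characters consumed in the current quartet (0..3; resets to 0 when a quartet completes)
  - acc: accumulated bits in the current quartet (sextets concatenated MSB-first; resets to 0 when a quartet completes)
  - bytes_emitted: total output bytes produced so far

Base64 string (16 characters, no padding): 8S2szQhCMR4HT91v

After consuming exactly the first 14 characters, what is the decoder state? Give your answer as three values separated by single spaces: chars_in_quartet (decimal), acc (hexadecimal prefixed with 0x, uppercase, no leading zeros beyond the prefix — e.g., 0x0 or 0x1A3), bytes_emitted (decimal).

Answer: 2 0x4FD 9

Derivation:
After char 0 ('8'=60): chars_in_quartet=1 acc=0x3C bytes_emitted=0
After char 1 ('S'=18): chars_in_quartet=2 acc=0xF12 bytes_emitted=0
After char 2 ('2'=54): chars_in_quartet=3 acc=0x3C4B6 bytes_emitted=0
After char 3 ('s'=44): chars_in_quartet=4 acc=0xF12DAC -> emit F1 2D AC, reset; bytes_emitted=3
After char 4 ('z'=51): chars_in_quartet=1 acc=0x33 bytes_emitted=3
After char 5 ('Q'=16): chars_in_quartet=2 acc=0xCD0 bytes_emitted=3
After char 6 ('h'=33): chars_in_quartet=3 acc=0x33421 bytes_emitted=3
After char 7 ('C'=2): chars_in_quartet=4 acc=0xCD0842 -> emit CD 08 42, reset; bytes_emitted=6
After char 8 ('M'=12): chars_in_quartet=1 acc=0xC bytes_emitted=6
After char 9 ('R'=17): chars_in_quartet=2 acc=0x311 bytes_emitted=6
After char 10 ('4'=56): chars_in_quartet=3 acc=0xC478 bytes_emitted=6
After char 11 ('H'=7): chars_in_quartet=4 acc=0x311E07 -> emit 31 1E 07, reset; bytes_emitted=9
After char 12 ('T'=19): chars_in_quartet=1 acc=0x13 bytes_emitted=9
After char 13 ('9'=61): chars_in_quartet=2 acc=0x4FD bytes_emitted=9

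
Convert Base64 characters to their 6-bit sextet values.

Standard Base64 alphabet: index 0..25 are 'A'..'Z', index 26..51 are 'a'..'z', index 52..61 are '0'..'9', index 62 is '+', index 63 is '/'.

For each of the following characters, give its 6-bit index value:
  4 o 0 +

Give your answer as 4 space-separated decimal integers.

'4': 0..9 range, 52 + ord('4') − ord('0') = 56
'o': a..z range, 26 + ord('o') − ord('a') = 40
'0': 0..9 range, 52 + ord('0') − ord('0') = 52
'+': index 62

Answer: 56 40 52 62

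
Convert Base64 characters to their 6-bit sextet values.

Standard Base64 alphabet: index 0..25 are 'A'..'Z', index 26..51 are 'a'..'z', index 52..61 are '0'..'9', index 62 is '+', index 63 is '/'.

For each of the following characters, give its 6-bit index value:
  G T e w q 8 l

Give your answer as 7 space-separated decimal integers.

'G': A..Z range, ord('G') − ord('A') = 6
'T': A..Z range, ord('T') − ord('A') = 19
'e': a..z range, 26 + ord('e') − ord('a') = 30
'w': a..z range, 26 + ord('w') − ord('a') = 48
'q': a..z range, 26 + ord('q') − ord('a') = 42
'8': 0..9 range, 52 + ord('8') − ord('0') = 60
'l': a..z range, 26 + ord('l') − ord('a') = 37

Answer: 6 19 30 48 42 60 37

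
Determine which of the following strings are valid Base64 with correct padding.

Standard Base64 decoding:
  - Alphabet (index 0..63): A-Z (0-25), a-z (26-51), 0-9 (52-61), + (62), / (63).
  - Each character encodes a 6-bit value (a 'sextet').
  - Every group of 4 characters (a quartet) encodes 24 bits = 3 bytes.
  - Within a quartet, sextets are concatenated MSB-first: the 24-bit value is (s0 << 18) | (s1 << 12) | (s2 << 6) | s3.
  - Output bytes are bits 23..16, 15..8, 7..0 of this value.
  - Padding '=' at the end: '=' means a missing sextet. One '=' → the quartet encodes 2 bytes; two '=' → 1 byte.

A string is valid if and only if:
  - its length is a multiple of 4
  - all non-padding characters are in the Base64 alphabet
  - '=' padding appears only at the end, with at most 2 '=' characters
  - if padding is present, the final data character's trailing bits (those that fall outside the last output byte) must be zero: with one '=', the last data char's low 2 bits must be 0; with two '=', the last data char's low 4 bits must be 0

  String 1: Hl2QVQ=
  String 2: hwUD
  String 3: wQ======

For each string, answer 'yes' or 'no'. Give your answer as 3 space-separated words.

Answer: no yes no

Derivation:
String 1: 'Hl2QVQ=' → invalid (len=7 not mult of 4)
String 2: 'hwUD' → valid
String 3: 'wQ======' → invalid (6 pad chars (max 2))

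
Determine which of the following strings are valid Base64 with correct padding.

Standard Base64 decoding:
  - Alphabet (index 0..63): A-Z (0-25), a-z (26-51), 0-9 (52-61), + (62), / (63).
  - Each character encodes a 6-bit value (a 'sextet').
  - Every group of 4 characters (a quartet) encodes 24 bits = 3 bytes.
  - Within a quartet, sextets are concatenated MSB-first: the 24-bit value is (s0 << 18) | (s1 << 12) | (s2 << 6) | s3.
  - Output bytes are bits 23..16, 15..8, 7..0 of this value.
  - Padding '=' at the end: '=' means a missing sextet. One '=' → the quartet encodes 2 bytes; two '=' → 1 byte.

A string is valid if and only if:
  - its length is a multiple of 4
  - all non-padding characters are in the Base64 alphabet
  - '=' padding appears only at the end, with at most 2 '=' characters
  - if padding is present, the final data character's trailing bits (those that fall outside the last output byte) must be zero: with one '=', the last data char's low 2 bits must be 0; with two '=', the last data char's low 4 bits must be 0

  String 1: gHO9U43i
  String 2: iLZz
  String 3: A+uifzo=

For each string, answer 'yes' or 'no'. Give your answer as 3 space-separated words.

String 1: 'gHO9U43i' → valid
String 2: 'iLZz' → valid
String 3: 'A+uifzo=' → valid

Answer: yes yes yes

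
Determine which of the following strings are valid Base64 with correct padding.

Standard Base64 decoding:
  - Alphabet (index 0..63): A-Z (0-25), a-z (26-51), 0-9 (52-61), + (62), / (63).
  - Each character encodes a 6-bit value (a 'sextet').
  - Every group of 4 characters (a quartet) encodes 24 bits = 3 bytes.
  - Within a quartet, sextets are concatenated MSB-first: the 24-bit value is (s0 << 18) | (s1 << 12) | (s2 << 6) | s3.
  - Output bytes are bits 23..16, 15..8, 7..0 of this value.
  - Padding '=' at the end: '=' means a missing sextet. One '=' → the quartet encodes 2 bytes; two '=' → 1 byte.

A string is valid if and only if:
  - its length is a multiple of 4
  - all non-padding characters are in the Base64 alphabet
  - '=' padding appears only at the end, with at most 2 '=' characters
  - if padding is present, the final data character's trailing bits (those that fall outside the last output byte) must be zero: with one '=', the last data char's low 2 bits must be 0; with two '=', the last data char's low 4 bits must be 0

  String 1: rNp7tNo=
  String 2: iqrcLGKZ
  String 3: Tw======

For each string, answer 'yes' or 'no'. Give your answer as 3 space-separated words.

String 1: 'rNp7tNo=' → valid
String 2: 'iqrcLGKZ' → valid
String 3: 'Tw======' → invalid (6 pad chars (max 2))

Answer: yes yes no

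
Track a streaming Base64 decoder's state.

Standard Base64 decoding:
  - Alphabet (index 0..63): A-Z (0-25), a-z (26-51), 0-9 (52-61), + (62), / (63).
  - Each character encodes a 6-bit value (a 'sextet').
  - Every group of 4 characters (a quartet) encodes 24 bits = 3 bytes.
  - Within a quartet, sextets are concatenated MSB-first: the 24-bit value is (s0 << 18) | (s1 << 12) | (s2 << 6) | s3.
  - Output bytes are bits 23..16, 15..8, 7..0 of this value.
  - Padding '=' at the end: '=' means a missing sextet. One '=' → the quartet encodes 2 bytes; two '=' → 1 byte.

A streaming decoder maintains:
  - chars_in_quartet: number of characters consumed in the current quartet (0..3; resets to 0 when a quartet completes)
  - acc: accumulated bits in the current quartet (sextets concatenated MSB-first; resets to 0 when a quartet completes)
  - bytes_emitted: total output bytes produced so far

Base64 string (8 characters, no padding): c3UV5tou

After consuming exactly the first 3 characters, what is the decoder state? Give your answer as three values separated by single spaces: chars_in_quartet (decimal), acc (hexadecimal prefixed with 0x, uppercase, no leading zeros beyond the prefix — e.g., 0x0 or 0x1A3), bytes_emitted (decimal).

After char 0 ('c'=28): chars_in_quartet=1 acc=0x1C bytes_emitted=0
After char 1 ('3'=55): chars_in_quartet=2 acc=0x737 bytes_emitted=0
After char 2 ('U'=20): chars_in_quartet=3 acc=0x1CDD4 bytes_emitted=0

Answer: 3 0x1CDD4 0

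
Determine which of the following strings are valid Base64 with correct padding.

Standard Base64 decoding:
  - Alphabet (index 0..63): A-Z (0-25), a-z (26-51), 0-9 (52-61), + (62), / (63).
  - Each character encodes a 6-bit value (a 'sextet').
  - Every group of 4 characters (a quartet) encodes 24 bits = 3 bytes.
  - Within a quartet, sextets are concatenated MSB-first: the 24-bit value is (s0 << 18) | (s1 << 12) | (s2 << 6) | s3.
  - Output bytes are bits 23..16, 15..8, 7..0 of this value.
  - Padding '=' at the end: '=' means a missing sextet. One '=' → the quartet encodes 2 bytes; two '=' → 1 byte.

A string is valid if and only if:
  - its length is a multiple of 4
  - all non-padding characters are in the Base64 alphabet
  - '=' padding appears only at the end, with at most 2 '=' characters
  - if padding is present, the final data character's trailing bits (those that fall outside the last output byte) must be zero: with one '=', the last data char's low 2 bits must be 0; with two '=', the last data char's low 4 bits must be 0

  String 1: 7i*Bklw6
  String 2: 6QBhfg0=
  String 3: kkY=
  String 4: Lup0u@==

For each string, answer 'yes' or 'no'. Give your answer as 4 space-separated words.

Answer: no yes yes no

Derivation:
String 1: '7i*Bklw6' → invalid (bad char(s): ['*'])
String 2: '6QBhfg0=' → valid
String 3: 'kkY=' → valid
String 4: 'Lup0u@==' → invalid (bad char(s): ['@'])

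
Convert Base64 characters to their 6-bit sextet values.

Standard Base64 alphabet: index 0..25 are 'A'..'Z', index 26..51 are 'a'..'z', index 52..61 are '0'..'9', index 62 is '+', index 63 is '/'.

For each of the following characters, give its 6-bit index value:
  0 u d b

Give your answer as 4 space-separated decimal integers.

Answer: 52 46 29 27

Derivation:
'0': 0..9 range, 52 + ord('0') − ord('0') = 52
'u': a..z range, 26 + ord('u') − ord('a') = 46
'd': a..z range, 26 + ord('d') − ord('a') = 29
'b': a..z range, 26 + ord('b') − ord('a') = 27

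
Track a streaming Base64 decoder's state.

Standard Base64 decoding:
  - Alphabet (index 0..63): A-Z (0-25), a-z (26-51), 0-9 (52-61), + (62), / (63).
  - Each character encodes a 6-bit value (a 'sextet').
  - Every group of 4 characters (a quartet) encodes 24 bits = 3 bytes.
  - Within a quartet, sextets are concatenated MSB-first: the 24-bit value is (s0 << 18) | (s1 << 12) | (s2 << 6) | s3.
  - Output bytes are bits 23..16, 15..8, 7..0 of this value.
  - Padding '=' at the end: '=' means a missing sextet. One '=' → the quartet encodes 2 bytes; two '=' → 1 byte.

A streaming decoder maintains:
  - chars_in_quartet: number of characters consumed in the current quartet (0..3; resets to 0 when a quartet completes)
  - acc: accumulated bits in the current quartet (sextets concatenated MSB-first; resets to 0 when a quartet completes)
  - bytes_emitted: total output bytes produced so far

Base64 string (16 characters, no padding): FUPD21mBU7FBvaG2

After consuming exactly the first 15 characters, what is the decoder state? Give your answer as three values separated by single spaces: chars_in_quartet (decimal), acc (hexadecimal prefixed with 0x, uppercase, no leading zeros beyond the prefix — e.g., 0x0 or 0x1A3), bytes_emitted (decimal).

Answer: 3 0x2F686 9

Derivation:
After char 0 ('F'=5): chars_in_quartet=1 acc=0x5 bytes_emitted=0
After char 1 ('U'=20): chars_in_quartet=2 acc=0x154 bytes_emitted=0
After char 2 ('P'=15): chars_in_quartet=3 acc=0x550F bytes_emitted=0
After char 3 ('D'=3): chars_in_quartet=4 acc=0x1543C3 -> emit 15 43 C3, reset; bytes_emitted=3
After char 4 ('2'=54): chars_in_quartet=1 acc=0x36 bytes_emitted=3
After char 5 ('1'=53): chars_in_quartet=2 acc=0xDB5 bytes_emitted=3
After char 6 ('m'=38): chars_in_quartet=3 acc=0x36D66 bytes_emitted=3
After char 7 ('B'=1): chars_in_quartet=4 acc=0xDB5981 -> emit DB 59 81, reset; bytes_emitted=6
After char 8 ('U'=20): chars_in_quartet=1 acc=0x14 bytes_emitted=6
After char 9 ('7'=59): chars_in_quartet=2 acc=0x53B bytes_emitted=6
After char 10 ('F'=5): chars_in_quartet=3 acc=0x14EC5 bytes_emitted=6
After char 11 ('B'=1): chars_in_quartet=4 acc=0x53B141 -> emit 53 B1 41, reset; bytes_emitted=9
After char 12 ('v'=47): chars_in_quartet=1 acc=0x2F bytes_emitted=9
After char 13 ('a'=26): chars_in_quartet=2 acc=0xBDA bytes_emitted=9
After char 14 ('G'=6): chars_in_quartet=3 acc=0x2F686 bytes_emitted=9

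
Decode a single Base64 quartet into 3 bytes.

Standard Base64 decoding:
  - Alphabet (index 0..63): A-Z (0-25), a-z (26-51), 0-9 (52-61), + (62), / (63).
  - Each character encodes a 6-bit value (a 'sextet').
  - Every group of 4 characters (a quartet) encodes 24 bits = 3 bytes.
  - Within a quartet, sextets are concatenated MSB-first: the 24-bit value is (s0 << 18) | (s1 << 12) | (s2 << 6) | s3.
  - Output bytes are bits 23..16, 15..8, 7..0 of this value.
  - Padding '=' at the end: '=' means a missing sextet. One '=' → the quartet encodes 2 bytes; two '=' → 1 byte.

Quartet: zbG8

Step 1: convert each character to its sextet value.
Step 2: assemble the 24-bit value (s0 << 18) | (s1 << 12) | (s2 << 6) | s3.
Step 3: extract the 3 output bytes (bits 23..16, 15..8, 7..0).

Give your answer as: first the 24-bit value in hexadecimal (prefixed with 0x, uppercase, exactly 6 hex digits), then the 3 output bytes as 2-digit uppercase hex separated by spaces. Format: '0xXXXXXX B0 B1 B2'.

Sextets: z=51, b=27, G=6, 8=60
24-bit: (51<<18) | (27<<12) | (6<<6) | 60
      = 0xCC0000 | 0x01B000 | 0x000180 | 0x00003C
      = 0xCDB1BC
Bytes: (v>>16)&0xFF=CD, (v>>8)&0xFF=B1, v&0xFF=BC

Answer: 0xCDB1BC CD B1 BC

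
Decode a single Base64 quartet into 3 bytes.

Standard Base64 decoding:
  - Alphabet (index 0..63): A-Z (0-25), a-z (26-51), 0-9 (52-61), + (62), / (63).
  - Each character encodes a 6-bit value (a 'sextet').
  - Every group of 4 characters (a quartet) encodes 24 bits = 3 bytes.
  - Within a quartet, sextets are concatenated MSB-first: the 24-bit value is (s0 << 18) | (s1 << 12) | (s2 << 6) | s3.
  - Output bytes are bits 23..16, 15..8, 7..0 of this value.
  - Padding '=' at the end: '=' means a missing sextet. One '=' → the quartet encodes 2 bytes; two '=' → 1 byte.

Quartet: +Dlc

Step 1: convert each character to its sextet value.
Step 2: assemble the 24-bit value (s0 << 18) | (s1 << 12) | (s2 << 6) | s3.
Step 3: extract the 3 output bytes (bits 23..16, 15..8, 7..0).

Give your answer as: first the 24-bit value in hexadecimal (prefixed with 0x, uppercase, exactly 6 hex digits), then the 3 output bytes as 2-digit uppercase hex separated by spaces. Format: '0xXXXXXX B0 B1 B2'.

Answer: 0xF8395C F8 39 5C

Derivation:
Sextets: +=62, D=3, l=37, c=28
24-bit: (62<<18) | (3<<12) | (37<<6) | 28
      = 0xF80000 | 0x003000 | 0x000940 | 0x00001C
      = 0xF8395C
Bytes: (v>>16)&0xFF=F8, (v>>8)&0xFF=39, v&0xFF=5C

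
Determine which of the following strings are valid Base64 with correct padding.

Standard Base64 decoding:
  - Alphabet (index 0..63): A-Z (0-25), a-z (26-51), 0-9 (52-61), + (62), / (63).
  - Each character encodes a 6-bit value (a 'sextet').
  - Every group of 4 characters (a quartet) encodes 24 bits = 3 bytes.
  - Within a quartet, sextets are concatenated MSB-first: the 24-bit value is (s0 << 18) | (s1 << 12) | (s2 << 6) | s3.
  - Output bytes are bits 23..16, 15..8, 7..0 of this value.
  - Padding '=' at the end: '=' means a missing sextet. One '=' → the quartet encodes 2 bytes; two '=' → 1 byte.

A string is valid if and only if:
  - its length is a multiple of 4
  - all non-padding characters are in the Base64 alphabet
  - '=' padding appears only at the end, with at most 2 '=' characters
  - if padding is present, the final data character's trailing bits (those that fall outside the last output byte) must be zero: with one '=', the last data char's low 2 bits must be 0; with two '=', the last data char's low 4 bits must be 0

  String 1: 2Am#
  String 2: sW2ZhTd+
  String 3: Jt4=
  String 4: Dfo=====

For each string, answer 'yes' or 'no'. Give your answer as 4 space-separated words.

String 1: '2Am#' → invalid (bad char(s): ['#'])
String 2: 'sW2ZhTd+' → valid
String 3: 'Jt4=' → valid
String 4: 'Dfo=====' → invalid (5 pad chars (max 2))

Answer: no yes yes no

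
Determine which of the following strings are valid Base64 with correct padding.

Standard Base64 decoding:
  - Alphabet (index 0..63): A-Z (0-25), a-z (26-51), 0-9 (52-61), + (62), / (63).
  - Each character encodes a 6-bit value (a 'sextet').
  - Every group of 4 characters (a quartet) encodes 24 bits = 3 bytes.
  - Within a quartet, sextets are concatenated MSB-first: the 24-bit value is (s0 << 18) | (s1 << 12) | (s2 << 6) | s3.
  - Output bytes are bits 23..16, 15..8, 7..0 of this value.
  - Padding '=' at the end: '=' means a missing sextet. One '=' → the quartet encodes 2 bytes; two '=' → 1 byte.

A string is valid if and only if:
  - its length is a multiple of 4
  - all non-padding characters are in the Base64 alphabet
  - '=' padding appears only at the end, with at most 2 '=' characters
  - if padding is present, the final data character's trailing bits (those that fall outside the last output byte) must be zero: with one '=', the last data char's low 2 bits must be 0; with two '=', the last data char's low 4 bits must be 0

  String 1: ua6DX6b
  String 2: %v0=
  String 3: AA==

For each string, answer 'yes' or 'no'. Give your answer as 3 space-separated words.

String 1: 'ua6DX6b' → invalid (len=7 not mult of 4)
String 2: '%v0=' → invalid (bad char(s): ['%'])
String 3: 'AA==' → valid

Answer: no no yes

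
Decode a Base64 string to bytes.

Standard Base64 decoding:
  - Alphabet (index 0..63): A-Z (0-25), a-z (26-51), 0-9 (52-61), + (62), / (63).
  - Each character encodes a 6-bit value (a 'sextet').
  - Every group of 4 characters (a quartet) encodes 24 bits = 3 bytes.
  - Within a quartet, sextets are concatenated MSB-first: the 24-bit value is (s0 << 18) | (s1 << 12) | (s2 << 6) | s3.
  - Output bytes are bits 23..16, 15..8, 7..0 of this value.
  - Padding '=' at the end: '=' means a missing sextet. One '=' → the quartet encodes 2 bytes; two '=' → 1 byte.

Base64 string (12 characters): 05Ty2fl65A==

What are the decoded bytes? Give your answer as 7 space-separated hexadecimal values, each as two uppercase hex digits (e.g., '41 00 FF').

After char 0 ('0'=52): chars_in_quartet=1 acc=0x34 bytes_emitted=0
After char 1 ('5'=57): chars_in_quartet=2 acc=0xD39 bytes_emitted=0
After char 2 ('T'=19): chars_in_quartet=3 acc=0x34E53 bytes_emitted=0
After char 3 ('y'=50): chars_in_quartet=4 acc=0xD394F2 -> emit D3 94 F2, reset; bytes_emitted=3
After char 4 ('2'=54): chars_in_quartet=1 acc=0x36 bytes_emitted=3
After char 5 ('f'=31): chars_in_quartet=2 acc=0xD9F bytes_emitted=3
After char 6 ('l'=37): chars_in_quartet=3 acc=0x367E5 bytes_emitted=3
After char 7 ('6'=58): chars_in_quartet=4 acc=0xD9F97A -> emit D9 F9 7A, reset; bytes_emitted=6
After char 8 ('5'=57): chars_in_quartet=1 acc=0x39 bytes_emitted=6
After char 9 ('A'=0): chars_in_quartet=2 acc=0xE40 bytes_emitted=6
Padding '==': partial quartet acc=0xE40 -> emit E4; bytes_emitted=7

Answer: D3 94 F2 D9 F9 7A E4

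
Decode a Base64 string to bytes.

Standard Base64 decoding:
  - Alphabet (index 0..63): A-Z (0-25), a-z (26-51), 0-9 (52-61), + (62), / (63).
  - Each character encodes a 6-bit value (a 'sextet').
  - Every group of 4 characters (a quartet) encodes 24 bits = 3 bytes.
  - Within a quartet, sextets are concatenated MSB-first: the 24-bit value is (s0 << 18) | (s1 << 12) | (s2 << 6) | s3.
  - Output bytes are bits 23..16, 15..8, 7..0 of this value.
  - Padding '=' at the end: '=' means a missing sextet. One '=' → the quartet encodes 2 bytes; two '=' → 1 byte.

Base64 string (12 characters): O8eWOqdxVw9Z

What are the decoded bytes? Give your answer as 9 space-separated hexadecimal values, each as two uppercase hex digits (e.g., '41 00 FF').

After char 0 ('O'=14): chars_in_quartet=1 acc=0xE bytes_emitted=0
After char 1 ('8'=60): chars_in_quartet=2 acc=0x3BC bytes_emitted=0
After char 2 ('e'=30): chars_in_quartet=3 acc=0xEF1E bytes_emitted=0
After char 3 ('W'=22): chars_in_quartet=4 acc=0x3BC796 -> emit 3B C7 96, reset; bytes_emitted=3
After char 4 ('O'=14): chars_in_quartet=1 acc=0xE bytes_emitted=3
After char 5 ('q'=42): chars_in_quartet=2 acc=0x3AA bytes_emitted=3
After char 6 ('d'=29): chars_in_quartet=3 acc=0xEA9D bytes_emitted=3
After char 7 ('x'=49): chars_in_quartet=4 acc=0x3AA771 -> emit 3A A7 71, reset; bytes_emitted=6
After char 8 ('V'=21): chars_in_quartet=1 acc=0x15 bytes_emitted=6
After char 9 ('w'=48): chars_in_quartet=2 acc=0x570 bytes_emitted=6
After char 10 ('9'=61): chars_in_quartet=3 acc=0x15C3D bytes_emitted=6
After char 11 ('Z'=25): chars_in_quartet=4 acc=0x570F59 -> emit 57 0F 59, reset; bytes_emitted=9

Answer: 3B C7 96 3A A7 71 57 0F 59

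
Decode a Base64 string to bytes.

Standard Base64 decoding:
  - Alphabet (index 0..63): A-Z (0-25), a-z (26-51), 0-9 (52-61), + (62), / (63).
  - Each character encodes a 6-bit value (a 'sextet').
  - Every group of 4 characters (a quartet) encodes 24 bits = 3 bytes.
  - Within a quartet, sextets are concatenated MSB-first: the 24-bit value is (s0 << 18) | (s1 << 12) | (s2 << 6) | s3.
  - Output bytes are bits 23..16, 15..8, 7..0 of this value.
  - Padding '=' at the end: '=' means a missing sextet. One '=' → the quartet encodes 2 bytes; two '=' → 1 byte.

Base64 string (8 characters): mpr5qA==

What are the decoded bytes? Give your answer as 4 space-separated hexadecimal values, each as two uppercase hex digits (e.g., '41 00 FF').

Answer: 9A 9A F9 A8

Derivation:
After char 0 ('m'=38): chars_in_quartet=1 acc=0x26 bytes_emitted=0
After char 1 ('p'=41): chars_in_quartet=2 acc=0x9A9 bytes_emitted=0
After char 2 ('r'=43): chars_in_quartet=3 acc=0x26A6B bytes_emitted=0
After char 3 ('5'=57): chars_in_quartet=4 acc=0x9A9AF9 -> emit 9A 9A F9, reset; bytes_emitted=3
After char 4 ('q'=42): chars_in_quartet=1 acc=0x2A bytes_emitted=3
After char 5 ('A'=0): chars_in_quartet=2 acc=0xA80 bytes_emitted=3
Padding '==': partial quartet acc=0xA80 -> emit A8; bytes_emitted=4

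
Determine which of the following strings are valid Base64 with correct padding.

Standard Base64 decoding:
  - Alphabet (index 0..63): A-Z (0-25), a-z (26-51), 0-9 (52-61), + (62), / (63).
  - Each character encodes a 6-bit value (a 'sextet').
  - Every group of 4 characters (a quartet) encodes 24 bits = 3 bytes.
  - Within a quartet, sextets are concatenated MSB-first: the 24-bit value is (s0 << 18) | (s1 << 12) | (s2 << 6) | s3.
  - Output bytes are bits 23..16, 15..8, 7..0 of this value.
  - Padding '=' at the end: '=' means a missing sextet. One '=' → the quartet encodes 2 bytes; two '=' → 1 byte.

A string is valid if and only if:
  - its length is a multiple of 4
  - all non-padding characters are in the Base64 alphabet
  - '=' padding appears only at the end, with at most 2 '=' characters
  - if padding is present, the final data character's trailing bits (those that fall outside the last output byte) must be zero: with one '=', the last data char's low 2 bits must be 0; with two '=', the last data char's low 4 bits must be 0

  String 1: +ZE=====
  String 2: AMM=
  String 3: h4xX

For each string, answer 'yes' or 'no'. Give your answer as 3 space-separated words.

String 1: '+ZE=====' → invalid (5 pad chars (max 2))
String 2: 'AMM=' → valid
String 3: 'h4xX' → valid

Answer: no yes yes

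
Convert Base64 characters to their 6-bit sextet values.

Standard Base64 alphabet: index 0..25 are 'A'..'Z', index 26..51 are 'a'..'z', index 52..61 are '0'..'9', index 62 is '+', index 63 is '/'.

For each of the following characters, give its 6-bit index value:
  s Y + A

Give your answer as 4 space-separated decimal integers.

Answer: 44 24 62 0

Derivation:
's': a..z range, 26 + ord('s') − ord('a') = 44
'Y': A..Z range, ord('Y') − ord('A') = 24
'+': index 62
'A': A..Z range, ord('A') − ord('A') = 0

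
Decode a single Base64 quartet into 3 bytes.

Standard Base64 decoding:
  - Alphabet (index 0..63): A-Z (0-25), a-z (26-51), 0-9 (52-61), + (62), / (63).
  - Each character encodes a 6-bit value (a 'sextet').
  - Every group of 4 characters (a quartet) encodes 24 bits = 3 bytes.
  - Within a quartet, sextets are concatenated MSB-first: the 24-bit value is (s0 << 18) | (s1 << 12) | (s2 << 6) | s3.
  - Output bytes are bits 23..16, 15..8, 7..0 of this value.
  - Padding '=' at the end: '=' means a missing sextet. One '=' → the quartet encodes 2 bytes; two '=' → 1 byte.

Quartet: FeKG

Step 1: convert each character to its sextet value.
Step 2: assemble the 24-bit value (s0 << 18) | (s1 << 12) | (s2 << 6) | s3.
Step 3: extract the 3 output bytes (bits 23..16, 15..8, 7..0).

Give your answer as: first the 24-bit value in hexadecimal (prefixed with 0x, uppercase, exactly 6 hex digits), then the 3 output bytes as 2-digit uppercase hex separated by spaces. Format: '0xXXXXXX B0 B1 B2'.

Answer: 0x15E286 15 E2 86

Derivation:
Sextets: F=5, e=30, K=10, G=6
24-bit: (5<<18) | (30<<12) | (10<<6) | 6
      = 0x140000 | 0x01E000 | 0x000280 | 0x000006
      = 0x15E286
Bytes: (v>>16)&0xFF=15, (v>>8)&0xFF=E2, v&0xFF=86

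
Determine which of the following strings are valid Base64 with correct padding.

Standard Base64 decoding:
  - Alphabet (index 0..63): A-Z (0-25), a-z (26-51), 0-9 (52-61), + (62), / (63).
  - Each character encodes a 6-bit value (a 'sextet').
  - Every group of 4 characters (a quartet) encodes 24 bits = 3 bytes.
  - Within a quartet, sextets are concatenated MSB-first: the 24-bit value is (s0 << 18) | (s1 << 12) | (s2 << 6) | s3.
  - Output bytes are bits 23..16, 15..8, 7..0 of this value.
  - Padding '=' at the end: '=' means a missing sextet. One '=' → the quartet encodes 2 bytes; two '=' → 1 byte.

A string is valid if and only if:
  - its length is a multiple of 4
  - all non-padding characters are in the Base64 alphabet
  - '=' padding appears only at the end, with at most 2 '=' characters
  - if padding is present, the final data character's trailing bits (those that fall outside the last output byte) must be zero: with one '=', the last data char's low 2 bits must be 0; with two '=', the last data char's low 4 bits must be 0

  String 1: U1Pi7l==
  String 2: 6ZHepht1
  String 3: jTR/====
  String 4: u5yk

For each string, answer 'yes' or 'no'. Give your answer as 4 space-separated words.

String 1: 'U1Pi7l==' → invalid (bad trailing bits)
String 2: '6ZHepht1' → valid
String 3: 'jTR/====' → invalid (4 pad chars (max 2))
String 4: 'u5yk' → valid

Answer: no yes no yes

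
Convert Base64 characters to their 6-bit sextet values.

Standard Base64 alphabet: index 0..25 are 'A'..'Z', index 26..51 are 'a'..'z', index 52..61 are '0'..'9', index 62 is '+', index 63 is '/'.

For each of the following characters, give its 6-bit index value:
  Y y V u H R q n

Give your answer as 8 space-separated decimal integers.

'Y': A..Z range, ord('Y') − ord('A') = 24
'y': a..z range, 26 + ord('y') − ord('a') = 50
'V': A..Z range, ord('V') − ord('A') = 21
'u': a..z range, 26 + ord('u') − ord('a') = 46
'H': A..Z range, ord('H') − ord('A') = 7
'R': A..Z range, ord('R') − ord('A') = 17
'q': a..z range, 26 + ord('q') − ord('a') = 42
'n': a..z range, 26 + ord('n') − ord('a') = 39

Answer: 24 50 21 46 7 17 42 39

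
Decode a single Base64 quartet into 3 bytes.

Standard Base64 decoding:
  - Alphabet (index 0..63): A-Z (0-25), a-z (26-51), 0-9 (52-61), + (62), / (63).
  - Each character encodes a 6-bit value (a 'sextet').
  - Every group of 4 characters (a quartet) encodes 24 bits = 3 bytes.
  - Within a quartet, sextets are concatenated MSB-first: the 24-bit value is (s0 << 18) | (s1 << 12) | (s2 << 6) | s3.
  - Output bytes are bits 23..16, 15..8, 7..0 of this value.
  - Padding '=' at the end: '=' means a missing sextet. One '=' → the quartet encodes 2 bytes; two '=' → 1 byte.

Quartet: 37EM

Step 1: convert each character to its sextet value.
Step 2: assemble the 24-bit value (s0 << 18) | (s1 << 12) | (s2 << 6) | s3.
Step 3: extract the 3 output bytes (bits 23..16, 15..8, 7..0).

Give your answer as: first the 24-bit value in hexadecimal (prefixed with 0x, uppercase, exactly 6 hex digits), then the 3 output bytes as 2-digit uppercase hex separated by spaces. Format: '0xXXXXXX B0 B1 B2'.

Answer: 0xDFB10C DF B1 0C

Derivation:
Sextets: 3=55, 7=59, E=4, M=12
24-bit: (55<<18) | (59<<12) | (4<<6) | 12
      = 0xDC0000 | 0x03B000 | 0x000100 | 0x00000C
      = 0xDFB10C
Bytes: (v>>16)&0xFF=DF, (v>>8)&0xFF=B1, v&0xFF=0C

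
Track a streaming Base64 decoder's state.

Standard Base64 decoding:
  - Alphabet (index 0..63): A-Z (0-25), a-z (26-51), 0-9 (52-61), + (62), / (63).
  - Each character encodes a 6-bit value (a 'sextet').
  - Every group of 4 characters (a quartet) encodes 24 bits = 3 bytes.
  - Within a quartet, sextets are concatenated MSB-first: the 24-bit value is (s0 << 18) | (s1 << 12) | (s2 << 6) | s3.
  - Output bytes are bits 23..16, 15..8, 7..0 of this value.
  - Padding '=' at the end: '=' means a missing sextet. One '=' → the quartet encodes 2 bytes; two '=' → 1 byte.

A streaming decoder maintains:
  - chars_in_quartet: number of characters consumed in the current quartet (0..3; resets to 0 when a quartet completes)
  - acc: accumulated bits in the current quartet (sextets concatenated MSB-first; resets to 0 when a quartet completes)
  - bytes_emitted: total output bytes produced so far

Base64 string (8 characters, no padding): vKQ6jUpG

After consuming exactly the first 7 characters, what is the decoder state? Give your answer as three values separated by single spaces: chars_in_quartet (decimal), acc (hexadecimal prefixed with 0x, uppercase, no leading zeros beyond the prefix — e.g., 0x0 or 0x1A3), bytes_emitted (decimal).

After char 0 ('v'=47): chars_in_quartet=1 acc=0x2F bytes_emitted=0
After char 1 ('K'=10): chars_in_quartet=2 acc=0xBCA bytes_emitted=0
After char 2 ('Q'=16): chars_in_quartet=3 acc=0x2F290 bytes_emitted=0
After char 3 ('6'=58): chars_in_quartet=4 acc=0xBCA43A -> emit BC A4 3A, reset; bytes_emitted=3
After char 4 ('j'=35): chars_in_quartet=1 acc=0x23 bytes_emitted=3
After char 5 ('U'=20): chars_in_quartet=2 acc=0x8D4 bytes_emitted=3
After char 6 ('p'=41): chars_in_quartet=3 acc=0x23529 bytes_emitted=3

Answer: 3 0x23529 3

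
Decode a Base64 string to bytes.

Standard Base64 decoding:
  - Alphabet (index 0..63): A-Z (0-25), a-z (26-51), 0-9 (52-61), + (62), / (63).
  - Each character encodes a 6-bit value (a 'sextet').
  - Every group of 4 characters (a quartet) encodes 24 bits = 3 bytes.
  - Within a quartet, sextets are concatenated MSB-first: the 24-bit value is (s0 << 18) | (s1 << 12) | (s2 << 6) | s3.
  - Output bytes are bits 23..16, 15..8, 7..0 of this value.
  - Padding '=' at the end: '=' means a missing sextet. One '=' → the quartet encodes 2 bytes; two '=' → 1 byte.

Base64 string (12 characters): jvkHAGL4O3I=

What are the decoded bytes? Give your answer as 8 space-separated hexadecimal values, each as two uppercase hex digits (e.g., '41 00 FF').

After char 0 ('j'=35): chars_in_quartet=1 acc=0x23 bytes_emitted=0
After char 1 ('v'=47): chars_in_quartet=2 acc=0x8EF bytes_emitted=0
After char 2 ('k'=36): chars_in_quartet=3 acc=0x23BE4 bytes_emitted=0
After char 3 ('H'=7): chars_in_quartet=4 acc=0x8EF907 -> emit 8E F9 07, reset; bytes_emitted=3
After char 4 ('A'=0): chars_in_quartet=1 acc=0x0 bytes_emitted=3
After char 5 ('G'=6): chars_in_quartet=2 acc=0x6 bytes_emitted=3
After char 6 ('L'=11): chars_in_quartet=3 acc=0x18B bytes_emitted=3
After char 7 ('4'=56): chars_in_quartet=4 acc=0x62F8 -> emit 00 62 F8, reset; bytes_emitted=6
After char 8 ('O'=14): chars_in_quartet=1 acc=0xE bytes_emitted=6
After char 9 ('3'=55): chars_in_quartet=2 acc=0x3B7 bytes_emitted=6
After char 10 ('I'=8): chars_in_quartet=3 acc=0xEDC8 bytes_emitted=6
Padding '=': partial quartet acc=0xEDC8 -> emit 3B 72; bytes_emitted=8

Answer: 8E F9 07 00 62 F8 3B 72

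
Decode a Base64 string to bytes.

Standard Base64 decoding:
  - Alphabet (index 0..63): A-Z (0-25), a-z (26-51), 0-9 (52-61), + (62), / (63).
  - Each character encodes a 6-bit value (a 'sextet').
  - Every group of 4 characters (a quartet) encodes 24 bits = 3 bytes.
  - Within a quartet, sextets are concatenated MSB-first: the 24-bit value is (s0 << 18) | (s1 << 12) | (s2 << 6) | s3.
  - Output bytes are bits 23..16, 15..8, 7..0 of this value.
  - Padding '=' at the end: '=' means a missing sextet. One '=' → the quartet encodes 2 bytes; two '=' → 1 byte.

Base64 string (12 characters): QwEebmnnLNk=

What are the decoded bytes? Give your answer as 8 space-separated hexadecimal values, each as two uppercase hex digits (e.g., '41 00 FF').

After char 0 ('Q'=16): chars_in_quartet=1 acc=0x10 bytes_emitted=0
After char 1 ('w'=48): chars_in_quartet=2 acc=0x430 bytes_emitted=0
After char 2 ('E'=4): chars_in_quartet=3 acc=0x10C04 bytes_emitted=0
After char 3 ('e'=30): chars_in_quartet=4 acc=0x43011E -> emit 43 01 1E, reset; bytes_emitted=3
After char 4 ('b'=27): chars_in_quartet=1 acc=0x1B bytes_emitted=3
After char 5 ('m'=38): chars_in_quartet=2 acc=0x6E6 bytes_emitted=3
After char 6 ('n'=39): chars_in_quartet=3 acc=0x1B9A7 bytes_emitted=3
After char 7 ('n'=39): chars_in_quartet=4 acc=0x6E69E7 -> emit 6E 69 E7, reset; bytes_emitted=6
After char 8 ('L'=11): chars_in_quartet=1 acc=0xB bytes_emitted=6
After char 9 ('N'=13): chars_in_quartet=2 acc=0x2CD bytes_emitted=6
After char 10 ('k'=36): chars_in_quartet=3 acc=0xB364 bytes_emitted=6
Padding '=': partial quartet acc=0xB364 -> emit 2C D9; bytes_emitted=8

Answer: 43 01 1E 6E 69 E7 2C D9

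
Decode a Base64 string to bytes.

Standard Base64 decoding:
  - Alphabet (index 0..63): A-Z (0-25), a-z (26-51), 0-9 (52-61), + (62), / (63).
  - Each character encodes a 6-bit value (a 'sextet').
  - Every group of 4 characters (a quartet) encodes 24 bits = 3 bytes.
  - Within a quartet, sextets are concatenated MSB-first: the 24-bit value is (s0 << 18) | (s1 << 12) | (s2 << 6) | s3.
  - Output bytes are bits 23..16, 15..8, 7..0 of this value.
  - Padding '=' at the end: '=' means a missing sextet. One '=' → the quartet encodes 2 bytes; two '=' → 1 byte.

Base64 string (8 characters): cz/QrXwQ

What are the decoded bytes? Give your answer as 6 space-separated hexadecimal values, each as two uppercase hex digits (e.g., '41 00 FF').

Answer: 73 3F D0 AD 7C 10

Derivation:
After char 0 ('c'=28): chars_in_quartet=1 acc=0x1C bytes_emitted=0
After char 1 ('z'=51): chars_in_quartet=2 acc=0x733 bytes_emitted=0
After char 2 ('/'=63): chars_in_quartet=3 acc=0x1CCFF bytes_emitted=0
After char 3 ('Q'=16): chars_in_quartet=4 acc=0x733FD0 -> emit 73 3F D0, reset; bytes_emitted=3
After char 4 ('r'=43): chars_in_quartet=1 acc=0x2B bytes_emitted=3
After char 5 ('X'=23): chars_in_quartet=2 acc=0xAD7 bytes_emitted=3
After char 6 ('w'=48): chars_in_quartet=3 acc=0x2B5F0 bytes_emitted=3
After char 7 ('Q'=16): chars_in_quartet=4 acc=0xAD7C10 -> emit AD 7C 10, reset; bytes_emitted=6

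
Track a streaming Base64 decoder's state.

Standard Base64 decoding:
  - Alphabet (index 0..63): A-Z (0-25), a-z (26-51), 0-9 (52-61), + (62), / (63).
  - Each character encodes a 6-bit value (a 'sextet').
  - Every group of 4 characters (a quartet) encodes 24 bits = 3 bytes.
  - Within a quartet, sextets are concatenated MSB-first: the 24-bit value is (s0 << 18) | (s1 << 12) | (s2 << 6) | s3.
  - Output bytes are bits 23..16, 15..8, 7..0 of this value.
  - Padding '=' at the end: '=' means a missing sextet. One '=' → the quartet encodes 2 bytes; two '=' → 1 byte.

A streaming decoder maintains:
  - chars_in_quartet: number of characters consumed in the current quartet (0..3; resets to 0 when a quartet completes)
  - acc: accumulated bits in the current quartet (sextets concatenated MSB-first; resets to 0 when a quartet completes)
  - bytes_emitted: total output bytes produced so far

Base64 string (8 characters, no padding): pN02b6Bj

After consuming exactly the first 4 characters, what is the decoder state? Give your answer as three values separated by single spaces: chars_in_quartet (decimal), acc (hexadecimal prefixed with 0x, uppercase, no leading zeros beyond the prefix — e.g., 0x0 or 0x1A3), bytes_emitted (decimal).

After char 0 ('p'=41): chars_in_quartet=1 acc=0x29 bytes_emitted=0
After char 1 ('N'=13): chars_in_quartet=2 acc=0xA4D bytes_emitted=0
After char 2 ('0'=52): chars_in_quartet=3 acc=0x29374 bytes_emitted=0
After char 3 ('2'=54): chars_in_quartet=4 acc=0xA4DD36 -> emit A4 DD 36, reset; bytes_emitted=3

Answer: 0 0x0 3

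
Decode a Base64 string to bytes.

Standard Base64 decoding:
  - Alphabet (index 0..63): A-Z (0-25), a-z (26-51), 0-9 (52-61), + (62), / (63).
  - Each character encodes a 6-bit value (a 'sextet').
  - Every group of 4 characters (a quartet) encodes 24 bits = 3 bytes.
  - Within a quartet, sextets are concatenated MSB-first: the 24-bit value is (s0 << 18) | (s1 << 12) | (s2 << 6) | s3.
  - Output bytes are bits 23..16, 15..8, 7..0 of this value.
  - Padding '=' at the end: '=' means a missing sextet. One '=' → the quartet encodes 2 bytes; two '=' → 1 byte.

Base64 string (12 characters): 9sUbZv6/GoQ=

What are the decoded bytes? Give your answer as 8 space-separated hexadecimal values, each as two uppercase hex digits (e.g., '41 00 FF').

Answer: F6 C5 1B 66 FE BF 1A 84

Derivation:
After char 0 ('9'=61): chars_in_quartet=1 acc=0x3D bytes_emitted=0
After char 1 ('s'=44): chars_in_quartet=2 acc=0xF6C bytes_emitted=0
After char 2 ('U'=20): chars_in_quartet=3 acc=0x3DB14 bytes_emitted=0
After char 3 ('b'=27): chars_in_quartet=4 acc=0xF6C51B -> emit F6 C5 1B, reset; bytes_emitted=3
After char 4 ('Z'=25): chars_in_quartet=1 acc=0x19 bytes_emitted=3
After char 5 ('v'=47): chars_in_quartet=2 acc=0x66F bytes_emitted=3
After char 6 ('6'=58): chars_in_quartet=3 acc=0x19BFA bytes_emitted=3
After char 7 ('/'=63): chars_in_quartet=4 acc=0x66FEBF -> emit 66 FE BF, reset; bytes_emitted=6
After char 8 ('G'=6): chars_in_quartet=1 acc=0x6 bytes_emitted=6
After char 9 ('o'=40): chars_in_quartet=2 acc=0x1A8 bytes_emitted=6
After char 10 ('Q'=16): chars_in_quartet=3 acc=0x6A10 bytes_emitted=6
Padding '=': partial quartet acc=0x6A10 -> emit 1A 84; bytes_emitted=8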